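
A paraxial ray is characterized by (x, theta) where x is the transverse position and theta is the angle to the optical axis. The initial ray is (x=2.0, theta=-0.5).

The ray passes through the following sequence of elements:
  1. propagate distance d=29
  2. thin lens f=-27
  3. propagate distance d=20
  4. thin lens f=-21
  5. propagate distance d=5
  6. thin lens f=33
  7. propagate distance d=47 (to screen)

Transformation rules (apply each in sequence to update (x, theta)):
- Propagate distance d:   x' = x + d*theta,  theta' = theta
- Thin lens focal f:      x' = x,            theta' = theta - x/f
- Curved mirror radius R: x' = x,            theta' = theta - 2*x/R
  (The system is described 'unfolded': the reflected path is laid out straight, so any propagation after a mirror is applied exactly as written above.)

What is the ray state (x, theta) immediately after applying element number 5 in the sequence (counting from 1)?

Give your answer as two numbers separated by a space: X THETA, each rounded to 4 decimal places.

Answer: -44.1358 -2.4753

Derivation:
Initial: x=2.0000 theta=-0.5000
After 1 (propagate distance d=29): x=-12.5000 theta=-0.5000
After 2 (thin lens f=-27): x=-12.5000 theta=-26/27 (≈-0.9630)
After 3 (propagate distance d=20): x=-1715/54 (≈-31.7593) theta=-26/27 (≈-0.9630)
After 4 (thin lens f=-21): x=-1715/54 (≈-31.7593) theta=-401/162 (≈-2.4753)
After 5 (propagate distance d=5): x=-3575/81 (≈-44.1358) theta=-401/162 (≈-2.4753)
Rounded to 4 decimal places: x = -44.1358, theta = -2.4753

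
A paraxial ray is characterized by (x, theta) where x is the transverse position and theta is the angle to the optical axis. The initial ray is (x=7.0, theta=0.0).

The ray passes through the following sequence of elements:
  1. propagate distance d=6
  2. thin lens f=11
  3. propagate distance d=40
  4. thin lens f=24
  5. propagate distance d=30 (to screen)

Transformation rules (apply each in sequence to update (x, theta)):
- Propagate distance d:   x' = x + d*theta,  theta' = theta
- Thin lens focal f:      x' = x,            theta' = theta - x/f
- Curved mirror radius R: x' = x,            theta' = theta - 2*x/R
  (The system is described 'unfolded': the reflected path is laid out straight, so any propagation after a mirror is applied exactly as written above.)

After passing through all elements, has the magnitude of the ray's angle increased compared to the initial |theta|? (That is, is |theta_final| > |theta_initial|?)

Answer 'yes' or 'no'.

Initial: x=7.0000 theta=0.0000
After 1 (propagate distance d=6): x=7.0000 theta=0.0000
After 2 (thin lens f=11): x=7.0000 theta=-7/11 (≈-0.6364)
After 3 (propagate distance d=40): x=-203/11 (≈-18.4545) theta=-7/11 (≈-0.6364)
After 4 (thin lens f=24): x=-203/11 (≈-18.4545) theta=35/264 (≈0.1326)
After 5 (propagate distance d=30 (to screen)): x=-637/44 (≈-14.4773) theta=35/264 (≈0.1326)
|theta_initial|=0.0000 |theta_final|=35/264 (≈0.1326) -> increased

Answer: yes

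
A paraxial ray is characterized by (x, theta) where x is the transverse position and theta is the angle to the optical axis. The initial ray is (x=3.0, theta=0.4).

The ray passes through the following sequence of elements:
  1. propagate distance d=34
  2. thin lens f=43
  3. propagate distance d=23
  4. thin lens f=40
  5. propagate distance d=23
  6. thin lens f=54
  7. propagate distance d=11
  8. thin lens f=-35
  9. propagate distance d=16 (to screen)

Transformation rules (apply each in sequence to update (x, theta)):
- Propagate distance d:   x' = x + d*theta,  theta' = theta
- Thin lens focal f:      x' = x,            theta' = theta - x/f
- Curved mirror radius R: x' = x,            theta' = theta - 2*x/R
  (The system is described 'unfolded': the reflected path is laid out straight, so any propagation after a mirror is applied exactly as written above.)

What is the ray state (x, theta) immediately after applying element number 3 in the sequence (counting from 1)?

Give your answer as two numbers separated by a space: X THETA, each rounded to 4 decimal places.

Initial: x=3.0000 theta=0.4000
After 1 (propagate distance d=34): x=16.6000 theta=0.4000
After 2 (thin lens f=43): x=16.6000 theta=3/215 (≈0.0140)
After 3 (propagate distance d=23): x=3638/215 (≈16.9209) theta=3/215 (≈0.0140)
Rounded to 4 decimal places: x = 16.9209, theta = 0.0140

Answer: 16.9209 0.0140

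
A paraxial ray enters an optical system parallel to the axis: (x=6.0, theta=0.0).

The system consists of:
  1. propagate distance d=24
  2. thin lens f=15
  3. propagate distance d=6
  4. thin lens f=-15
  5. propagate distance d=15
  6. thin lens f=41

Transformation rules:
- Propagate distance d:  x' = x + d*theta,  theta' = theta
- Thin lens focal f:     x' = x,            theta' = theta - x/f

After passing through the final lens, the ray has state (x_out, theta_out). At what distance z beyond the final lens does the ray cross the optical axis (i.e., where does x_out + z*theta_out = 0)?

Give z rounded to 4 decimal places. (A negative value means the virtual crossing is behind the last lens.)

Initial: x=6.0000 theta=0.0000
After 1 (propagate distance d=24): x=6.0000 theta=0.0000
After 2 (thin lens f=15): x=6.0000 theta=-0.4000
After 3 (propagate distance d=6): x=3.6000 theta=-0.4000
After 4 (thin lens f=-15): x=3.6000 theta=-0.1600
After 5 (propagate distance d=15): x=1.2000 theta=-0.1600
After 6 (thin lens f=41): x=1.2000 theta=-194/1025 (≈-0.1893)
z_focus = -x_out/theta_out = -(1.2000)/(-194/1025) = 615/97 ≈ 6.3402
Rounded to 4 decimal places: z = 6.3402

Answer: 6.3402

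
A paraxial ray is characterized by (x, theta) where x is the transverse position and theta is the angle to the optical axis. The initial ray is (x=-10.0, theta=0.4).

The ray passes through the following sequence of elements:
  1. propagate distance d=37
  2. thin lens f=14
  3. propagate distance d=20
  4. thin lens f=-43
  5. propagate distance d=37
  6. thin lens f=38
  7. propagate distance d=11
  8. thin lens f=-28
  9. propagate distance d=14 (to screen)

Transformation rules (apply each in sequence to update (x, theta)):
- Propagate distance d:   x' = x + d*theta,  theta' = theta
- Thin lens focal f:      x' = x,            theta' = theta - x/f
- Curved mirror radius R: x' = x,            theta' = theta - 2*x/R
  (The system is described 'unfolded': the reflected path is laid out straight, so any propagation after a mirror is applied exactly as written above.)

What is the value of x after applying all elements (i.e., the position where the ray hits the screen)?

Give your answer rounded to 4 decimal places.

Answer: 15.1430

Derivation:
Initial: x=-10.0000 theta=0.4000
After 1 (propagate distance d=37): x=4.8000 theta=0.4000
After 2 (thin lens f=14): x=4.8000 theta=2/35 (≈0.0571)
After 3 (propagate distance d=20): x=208/35 (≈5.9429) theta=2/35 (≈0.0571)
After 4 (thin lens f=-43): x=208/35 (≈5.9429) theta=42/215 (≈0.1953)
After 5 (propagate distance d=37): x=19822/1505 (≈13.1708) theta=42/215 (≈0.1953)
After 6 (thin lens f=38): x=19822/1505 (≈13.1708) theta=-865/5719 (≈-0.1513)
After 7 (propagate distance d=11): x=329043/28595 (≈11.5070) theta=-865/5719 (≈-0.1513)
After 8 (thin lens f=-28): x=329043/28595 (≈11.5070) theta=207943/800660 (≈0.2597)
After 9 (propagate distance d=14 (to screen)): x=866029/57190 (≈15.1430) theta=207943/800660 (≈0.2597)
Rounded to 4 decimal places: x = 15.1430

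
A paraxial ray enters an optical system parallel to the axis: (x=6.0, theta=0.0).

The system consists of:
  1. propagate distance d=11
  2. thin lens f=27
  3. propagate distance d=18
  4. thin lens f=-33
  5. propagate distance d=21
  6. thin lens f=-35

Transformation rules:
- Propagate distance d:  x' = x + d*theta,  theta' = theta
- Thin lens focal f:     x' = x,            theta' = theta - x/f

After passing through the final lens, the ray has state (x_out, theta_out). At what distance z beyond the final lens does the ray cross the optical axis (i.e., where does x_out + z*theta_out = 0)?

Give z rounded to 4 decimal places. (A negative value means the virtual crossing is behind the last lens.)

Initial: x=6.0000 theta=0.0000
After 1 (propagate distance d=11): x=6.0000 theta=0.0000
After 2 (thin lens f=27): x=6.0000 theta=-2/9 (≈-0.2222)
After 3 (propagate distance d=18): x=2.0000 theta=-2/9 (≈-0.2222)
After 4 (thin lens f=-33): x=2.0000 theta=-16/99 (≈-0.1616)
After 5 (propagate distance d=21): x=-46/33 (≈-1.3939) theta=-16/99 (≈-0.1616)
After 6 (thin lens f=-35): x=-46/33 (≈-1.3939) theta=-698/3465 (≈-0.2014)
z_focus = -x_out/theta_out = -(-46/33)/(-698/3465) = -2415/349 ≈ -6.9198
Rounded to 4 decimal places: z = -6.9198

Answer: -6.9198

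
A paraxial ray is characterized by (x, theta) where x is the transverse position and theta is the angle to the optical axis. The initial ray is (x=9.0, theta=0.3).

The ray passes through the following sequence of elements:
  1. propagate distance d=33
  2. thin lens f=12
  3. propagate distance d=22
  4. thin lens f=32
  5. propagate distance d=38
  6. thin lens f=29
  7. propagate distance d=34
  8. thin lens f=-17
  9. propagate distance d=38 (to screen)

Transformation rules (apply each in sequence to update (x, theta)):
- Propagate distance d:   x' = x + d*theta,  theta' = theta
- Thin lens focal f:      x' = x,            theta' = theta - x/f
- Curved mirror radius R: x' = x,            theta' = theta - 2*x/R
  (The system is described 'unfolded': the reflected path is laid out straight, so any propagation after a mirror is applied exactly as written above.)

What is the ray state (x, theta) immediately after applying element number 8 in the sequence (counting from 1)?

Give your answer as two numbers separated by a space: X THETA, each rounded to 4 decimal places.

Initial: x=9.0000 theta=0.3000
After 1 (propagate distance d=33): x=18.9000 theta=0.3000
After 2 (thin lens f=12): x=18.9000 theta=-1.2750
After 3 (propagate distance d=22): x=-9.1500 theta=-1.2750
After 4 (thin lens f=32): x=-9.1500 theta=-633/640 (≈-0.9891)
After 5 (propagate distance d=38): x=-2991/64 (≈-46.7344) theta=-633/640 (≈-0.9891)
After 6 (thin lens f=29): x=-2991/64 (≈-46.7344) theta=11553/18560 (≈0.6225)
After 7 (propagate distance d=34): x=-118647/4640 (≈-25.5705) theta=11553/18560 (≈0.6225)
After 8 (thin lens f=-17): x=-118647/4640 (≈-25.5705) theta=-278187/315520 (≈-0.8817)
Rounded to 4 decimal places: x = -25.5705, theta = -0.8817

Answer: -25.5705 -0.8817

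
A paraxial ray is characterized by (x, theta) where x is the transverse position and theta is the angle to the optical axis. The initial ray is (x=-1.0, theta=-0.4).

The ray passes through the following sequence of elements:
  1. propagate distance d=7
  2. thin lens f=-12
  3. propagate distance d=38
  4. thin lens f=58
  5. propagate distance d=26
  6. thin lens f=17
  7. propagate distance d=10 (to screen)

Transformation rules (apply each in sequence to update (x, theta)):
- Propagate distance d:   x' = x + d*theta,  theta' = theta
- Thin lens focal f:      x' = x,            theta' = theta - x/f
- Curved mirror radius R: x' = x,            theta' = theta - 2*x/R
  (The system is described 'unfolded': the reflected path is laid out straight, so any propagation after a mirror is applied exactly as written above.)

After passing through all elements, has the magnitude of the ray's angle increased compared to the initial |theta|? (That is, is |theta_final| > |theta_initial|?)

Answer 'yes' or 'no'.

Initial: x=-1.0000 theta=-0.4000
After 1 (propagate distance d=7): x=-3.8000 theta=-0.4000
After 2 (thin lens f=-12): x=-3.8000 theta=-43/60 (≈-0.7167)
After 3 (propagate distance d=38): x=-931/30 (≈-31.0333) theta=-43/60 (≈-0.7167)
After 4 (thin lens f=58): x=-931/30 (≈-31.0333) theta=-79/435 (≈-0.1816)
After 5 (propagate distance d=26): x=-10369/290 (≈-35.7552) theta=-79/435 (≈-0.1816)
After 6 (thin lens f=17): x=-10369/290 (≈-35.7552) theta=28421/14790 (≈1.9216)
After 7 (propagate distance d=10 (to screen)): x=-244609/14790 (≈-16.5388) theta=28421/14790 (≈1.9216)
|theta_initial|=0.4000 |theta_final|=28421/14790 (≈1.9216) -> increased

Answer: yes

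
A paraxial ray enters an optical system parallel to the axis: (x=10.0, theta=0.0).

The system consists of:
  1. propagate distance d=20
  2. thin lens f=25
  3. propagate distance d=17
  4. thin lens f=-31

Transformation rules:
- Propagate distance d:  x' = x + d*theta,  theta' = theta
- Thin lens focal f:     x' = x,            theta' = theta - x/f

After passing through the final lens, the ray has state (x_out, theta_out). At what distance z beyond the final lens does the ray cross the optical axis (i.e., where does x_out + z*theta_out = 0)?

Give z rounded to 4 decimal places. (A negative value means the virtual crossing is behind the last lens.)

Answer: 10.7826

Derivation:
Initial: x=10.0000 theta=0.0000
After 1 (propagate distance d=20): x=10.0000 theta=0.0000
After 2 (thin lens f=25): x=10.0000 theta=-0.4000
After 3 (propagate distance d=17): x=3.2000 theta=-0.4000
After 4 (thin lens f=-31): x=3.2000 theta=-46/155 (≈-0.2968)
z_focus = -x_out/theta_out = -(3.2000)/(-46/155) = 248/23 ≈ 10.7826
Rounded to 4 decimal places: z = 10.7826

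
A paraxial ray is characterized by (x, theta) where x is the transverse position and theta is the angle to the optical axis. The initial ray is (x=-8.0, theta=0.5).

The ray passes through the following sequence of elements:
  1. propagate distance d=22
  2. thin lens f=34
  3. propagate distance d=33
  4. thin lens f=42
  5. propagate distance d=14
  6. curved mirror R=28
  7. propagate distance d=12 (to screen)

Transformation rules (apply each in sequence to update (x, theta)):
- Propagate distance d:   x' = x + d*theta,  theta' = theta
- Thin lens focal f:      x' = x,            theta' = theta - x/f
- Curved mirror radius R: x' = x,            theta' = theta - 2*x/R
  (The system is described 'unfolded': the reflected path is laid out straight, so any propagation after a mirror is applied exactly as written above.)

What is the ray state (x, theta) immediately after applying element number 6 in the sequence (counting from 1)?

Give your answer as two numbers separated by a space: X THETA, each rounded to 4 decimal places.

Answer: 16.8235 -1.1849

Derivation:
Initial: x=-8.0000 theta=0.5000
After 1 (propagate distance d=22): x=3.0000 theta=0.5000
After 2 (thin lens f=34): x=3.0000 theta=7/17 (≈0.4118)
After 3 (propagate distance d=33): x=282/17 (≈16.5882) theta=7/17 (≈0.4118)
After 4 (thin lens f=42): x=282/17 (≈16.5882) theta=2/119 (≈0.0168)
After 5 (propagate distance d=14): x=286/17 (≈16.8235) theta=2/119 (≈0.0168)
After 6 (curved mirror R=28): x=286/17 (≈16.8235) theta=-141/119 (≈-1.1849)
Rounded to 4 decimal places: x = 16.8235, theta = -1.1849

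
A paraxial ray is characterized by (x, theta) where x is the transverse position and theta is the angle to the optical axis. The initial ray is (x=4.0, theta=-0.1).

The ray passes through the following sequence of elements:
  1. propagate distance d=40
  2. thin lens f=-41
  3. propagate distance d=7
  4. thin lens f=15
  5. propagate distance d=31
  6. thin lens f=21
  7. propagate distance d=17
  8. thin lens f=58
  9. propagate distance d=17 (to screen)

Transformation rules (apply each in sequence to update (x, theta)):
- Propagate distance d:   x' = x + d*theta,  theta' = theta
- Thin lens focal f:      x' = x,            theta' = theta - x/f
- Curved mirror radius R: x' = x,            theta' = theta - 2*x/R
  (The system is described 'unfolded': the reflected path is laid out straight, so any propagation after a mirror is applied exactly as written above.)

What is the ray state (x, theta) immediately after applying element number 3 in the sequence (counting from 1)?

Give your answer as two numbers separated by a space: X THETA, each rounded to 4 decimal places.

Answer: -0.7000 -0.1000

Derivation:
Initial: x=4.0000 theta=-0.1000
After 1 (propagate distance d=40): x=0.0000 theta=-0.1000
After 2 (thin lens f=-41): x=0.0000 theta=-0.1000
After 3 (propagate distance d=7): x=-0.7000 theta=-0.1000
Rounded to 4 decimal places: x = -0.7000, theta = -0.1000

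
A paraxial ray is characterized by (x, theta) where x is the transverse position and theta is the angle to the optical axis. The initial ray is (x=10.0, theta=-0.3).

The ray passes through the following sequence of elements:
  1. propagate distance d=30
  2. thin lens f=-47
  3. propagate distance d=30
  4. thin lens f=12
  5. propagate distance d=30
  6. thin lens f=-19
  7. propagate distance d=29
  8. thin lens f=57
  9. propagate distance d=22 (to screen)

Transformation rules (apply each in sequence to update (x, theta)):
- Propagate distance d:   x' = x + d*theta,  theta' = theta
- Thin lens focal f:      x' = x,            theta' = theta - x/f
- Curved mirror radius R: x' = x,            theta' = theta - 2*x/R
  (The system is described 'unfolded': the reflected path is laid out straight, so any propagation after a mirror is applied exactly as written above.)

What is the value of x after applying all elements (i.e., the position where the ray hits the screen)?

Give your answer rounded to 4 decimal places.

Initial: x=10.0000 theta=-0.3000
After 1 (propagate distance d=30): x=1.0000 theta=-0.3000
After 2 (thin lens f=-47): x=1.0000 theta=-131/470 (≈-0.2787)
After 3 (propagate distance d=30): x=-346/47 (≈-7.3617) theta=-131/470 (≈-0.2787)
After 4 (thin lens f=12): x=-346/47 (≈-7.3617) theta=236/705 (≈0.3348)
After 5 (propagate distance d=30): x=126/47 (≈2.6809) theta=236/705 (≈0.3348)
After 6 (thin lens f=-19): x=126/47 (≈2.6809) theta=6374/13395 (≈0.4758)
After 7 (propagate distance d=29): x=220756/13395 (≈16.4805) theta=6374/13395 (≈0.4758)
After 8 (thin lens f=57): x=220756/13395 (≈16.4805) theta=142562/763515 (≈0.1867)
After 9 (propagate distance d=22 (to screen)): x=15719456/763515 (≈20.5883) theta=142562/763515 (≈0.1867)
Rounded to 4 decimal places: x = 20.5883

Answer: 20.5883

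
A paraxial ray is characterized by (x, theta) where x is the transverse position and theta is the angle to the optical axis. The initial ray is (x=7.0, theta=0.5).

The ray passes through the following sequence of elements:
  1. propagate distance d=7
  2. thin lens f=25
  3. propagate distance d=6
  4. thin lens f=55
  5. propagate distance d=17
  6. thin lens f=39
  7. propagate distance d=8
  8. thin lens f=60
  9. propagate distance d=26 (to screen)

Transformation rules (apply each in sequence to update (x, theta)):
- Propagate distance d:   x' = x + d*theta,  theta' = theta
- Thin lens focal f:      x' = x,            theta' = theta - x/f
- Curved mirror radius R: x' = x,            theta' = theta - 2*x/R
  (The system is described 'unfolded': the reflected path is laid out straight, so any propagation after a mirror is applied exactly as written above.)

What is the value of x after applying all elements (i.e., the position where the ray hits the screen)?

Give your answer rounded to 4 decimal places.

Initial: x=7.0000 theta=0.5000
After 1 (propagate distance d=7): x=10.5000 theta=0.5000
After 2 (thin lens f=25): x=10.5000 theta=0.0800
After 3 (propagate distance d=6): x=10.9800 theta=0.0800
After 4 (thin lens f=55): x=10.9800 theta=-329/2750 (≈-0.1196)
After 5 (propagate distance d=17): x=12301/1375 (≈8.9462) theta=-329/2750 (≈-0.1196)
After 6 (thin lens f=39): x=12301/1375 (≈8.9462) theta=-3403/9750 (≈-0.3490)
After 7 (propagate distance d=8): x=330007/53625 (≈6.1540) theta=-3403/9750 (≈-0.3490)
After 8 (thin lens f=60): x=330007/53625 (≈6.1540) theta=-111769/247500 (≈-0.4516)
After 9 (propagate distance d=26 (to screen)): x=-8988751/1608750 (≈-5.5874) theta=-111769/247500 (≈-0.4516)
Rounded to 4 decimal places: x = -5.5874

Answer: -5.5874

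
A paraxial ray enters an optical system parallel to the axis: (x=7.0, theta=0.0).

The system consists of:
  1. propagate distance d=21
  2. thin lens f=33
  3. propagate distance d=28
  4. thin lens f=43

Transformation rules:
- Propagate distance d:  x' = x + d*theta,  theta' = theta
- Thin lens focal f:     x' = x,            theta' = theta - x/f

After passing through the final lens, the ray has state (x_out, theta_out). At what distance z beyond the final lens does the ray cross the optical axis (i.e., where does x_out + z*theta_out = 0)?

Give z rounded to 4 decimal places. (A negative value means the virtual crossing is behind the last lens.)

Initial: x=7.0000 theta=0.0000
After 1 (propagate distance d=21): x=7.0000 theta=0.0000
After 2 (thin lens f=33): x=7.0000 theta=-7/33 (≈-0.2121)
After 3 (propagate distance d=28): x=35/33 (≈1.0606) theta=-7/33 (≈-0.2121)
After 4 (thin lens f=43): x=35/33 (≈1.0606) theta=-112/473 (≈-0.2368)
z_focus = -x_out/theta_out = -(35/33)/(-112/473) = 215/48 ≈ 4.4792
Rounded to 4 decimal places: z = 4.4792

Answer: 4.4792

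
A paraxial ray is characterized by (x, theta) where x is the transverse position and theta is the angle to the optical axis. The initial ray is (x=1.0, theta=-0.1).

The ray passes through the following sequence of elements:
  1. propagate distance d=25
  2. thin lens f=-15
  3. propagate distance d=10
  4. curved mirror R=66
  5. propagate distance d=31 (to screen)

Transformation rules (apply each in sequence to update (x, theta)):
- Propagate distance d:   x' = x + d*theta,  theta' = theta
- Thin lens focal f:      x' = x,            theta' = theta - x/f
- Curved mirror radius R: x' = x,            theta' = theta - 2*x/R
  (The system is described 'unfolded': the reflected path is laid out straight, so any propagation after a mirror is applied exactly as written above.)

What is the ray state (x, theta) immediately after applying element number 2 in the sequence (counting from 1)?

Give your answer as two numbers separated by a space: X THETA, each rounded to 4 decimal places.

Answer: -1.5000 -0.2000

Derivation:
Initial: x=1.0000 theta=-0.1000
After 1 (propagate distance d=25): x=-1.5000 theta=-0.1000
After 2 (thin lens f=-15): x=-1.5000 theta=-0.2000
Rounded to 4 decimal places: x = -1.5000, theta = -0.2000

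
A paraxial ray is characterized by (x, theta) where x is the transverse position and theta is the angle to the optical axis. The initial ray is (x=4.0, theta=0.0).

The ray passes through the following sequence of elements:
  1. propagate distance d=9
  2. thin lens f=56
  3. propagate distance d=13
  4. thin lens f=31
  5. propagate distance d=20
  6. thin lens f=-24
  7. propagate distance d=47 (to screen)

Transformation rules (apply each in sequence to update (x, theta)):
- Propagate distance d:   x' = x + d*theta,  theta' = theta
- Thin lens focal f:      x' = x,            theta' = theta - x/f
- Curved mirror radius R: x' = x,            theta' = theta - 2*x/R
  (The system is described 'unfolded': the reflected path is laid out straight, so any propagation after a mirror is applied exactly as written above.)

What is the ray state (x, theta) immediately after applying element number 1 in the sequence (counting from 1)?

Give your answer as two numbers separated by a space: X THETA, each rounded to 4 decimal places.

Answer: 4.0000 0.0000

Derivation:
Initial: x=4.0000 theta=0.0000
After 1 (propagate distance d=9): x=4.0000 theta=0.0000
Rounded to 4 decimal places: x = 4.0000, theta = 0.0000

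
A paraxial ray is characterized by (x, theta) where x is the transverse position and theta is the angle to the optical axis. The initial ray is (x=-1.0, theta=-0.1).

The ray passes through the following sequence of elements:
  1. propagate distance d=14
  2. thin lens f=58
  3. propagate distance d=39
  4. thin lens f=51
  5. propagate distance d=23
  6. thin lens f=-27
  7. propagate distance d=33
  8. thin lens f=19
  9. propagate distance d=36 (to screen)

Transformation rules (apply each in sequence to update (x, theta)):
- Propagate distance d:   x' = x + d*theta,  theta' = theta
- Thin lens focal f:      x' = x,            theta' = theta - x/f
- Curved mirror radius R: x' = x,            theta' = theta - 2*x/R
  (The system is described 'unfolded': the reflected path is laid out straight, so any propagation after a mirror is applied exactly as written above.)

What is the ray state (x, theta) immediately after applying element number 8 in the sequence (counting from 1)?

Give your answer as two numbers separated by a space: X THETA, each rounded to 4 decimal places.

Initial: x=-1.0000 theta=-0.1000
After 1 (propagate distance d=14): x=-2.4000 theta=-0.1000
After 2 (thin lens f=58): x=-2.4000 theta=-17/290 (≈-0.0586)
After 3 (propagate distance d=39): x=-1359/290 (≈-4.6862) theta=-17/290 (≈-0.0586)
After 4 (thin lens f=51): x=-1359/290 (≈-4.6862) theta=82/2465 (≈0.0333)
After 5 (propagate distance d=23): x=-19331/4930 (≈-3.9211) theta=82/2465 (≈0.0333)
After 6 (thin lens f=-27): x=-19331/4930 (≈-3.9211) theta=-14903/133110 (≈-0.1120)
After 7 (propagate distance d=33): x=-168956/22185 (≈-7.6158) theta=-14903/133110 (≈-0.1120)
After 8 (thin lens f=19): x=-168956/22185 (≈-7.6158) theta=730579/2529090 (≈0.2889)
Rounded to 4 decimal places: x = -7.6158, theta = 0.2889

Answer: -7.6158 0.2889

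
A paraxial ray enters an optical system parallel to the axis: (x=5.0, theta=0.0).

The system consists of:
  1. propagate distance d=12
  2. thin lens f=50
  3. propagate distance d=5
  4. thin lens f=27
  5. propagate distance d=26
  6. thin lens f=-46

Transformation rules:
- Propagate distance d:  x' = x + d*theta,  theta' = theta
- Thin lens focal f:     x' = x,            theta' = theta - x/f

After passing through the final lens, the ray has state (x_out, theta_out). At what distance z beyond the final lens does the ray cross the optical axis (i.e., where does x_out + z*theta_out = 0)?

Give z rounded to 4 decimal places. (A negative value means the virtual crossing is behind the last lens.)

Initial: x=5.0000 theta=0.0000
After 1 (propagate distance d=12): x=5.0000 theta=0.0000
After 2 (thin lens f=50): x=5.0000 theta=-0.1000
After 3 (propagate distance d=5): x=4.5000 theta=-0.1000
After 4 (thin lens f=27): x=4.5000 theta=-4/15 (≈-0.2667)
After 5 (propagate distance d=26): x=-73/30 (≈-2.4333) theta=-4/15 (≈-0.2667)
After 6 (thin lens f=-46): x=-73/30 (≈-2.4333) theta=-147/460 (≈-0.3196)
z_focus = -x_out/theta_out = -(-73/30)/(-147/460) = -3358/441 ≈ -7.6145
Rounded to 4 decimal places: z = -7.6145

Answer: -7.6145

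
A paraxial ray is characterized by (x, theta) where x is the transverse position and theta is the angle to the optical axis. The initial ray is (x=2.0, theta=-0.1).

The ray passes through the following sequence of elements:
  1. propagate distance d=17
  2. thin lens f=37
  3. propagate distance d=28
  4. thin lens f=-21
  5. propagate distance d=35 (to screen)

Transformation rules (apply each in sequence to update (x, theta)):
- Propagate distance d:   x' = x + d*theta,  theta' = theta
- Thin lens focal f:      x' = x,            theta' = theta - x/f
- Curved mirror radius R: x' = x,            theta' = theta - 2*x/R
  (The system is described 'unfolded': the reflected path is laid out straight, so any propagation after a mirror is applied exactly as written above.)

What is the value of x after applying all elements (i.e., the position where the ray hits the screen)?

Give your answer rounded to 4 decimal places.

Answer: -11.0559

Derivation:
Initial: x=2.0000 theta=-0.1000
After 1 (propagate distance d=17): x=0.3000 theta=-0.1000
After 2 (thin lens f=37): x=0.3000 theta=-4/37 (≈-0.1081)
After 3 (propagate distance d=28): x=-1009/370 (≈-2.7270) theta=-4/37 (≈-0.1081)
After 4 (thin lens f=-21): x=-1009/370 (≈-2.7270) theta=-1849/7770 (≈-0.2380)
After 5 (propagate distance d=35 (to screen)): x=-6136/555 (≈-11.0559) theta=-1849/7770 (≈-0.2380)
Rounded to 4 decimal places: x = -11.0559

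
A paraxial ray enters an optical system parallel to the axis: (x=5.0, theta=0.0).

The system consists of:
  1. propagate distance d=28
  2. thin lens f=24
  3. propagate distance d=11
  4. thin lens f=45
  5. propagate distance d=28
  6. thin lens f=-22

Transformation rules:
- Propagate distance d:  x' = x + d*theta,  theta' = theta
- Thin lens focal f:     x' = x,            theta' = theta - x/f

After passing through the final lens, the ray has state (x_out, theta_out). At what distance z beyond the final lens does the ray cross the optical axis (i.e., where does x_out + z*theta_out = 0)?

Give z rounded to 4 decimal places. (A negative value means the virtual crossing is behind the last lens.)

Answer: -9.8739

Derivation:
Initial: x=5.0000 theta=0.0000
After 1 (propagate distance d=28): x=5.0000 theta=0.0000
After 2 (thin lens f=24): x=5.0000 theta=-5/24 (≈-0.2083)
After 3 (propagate distance d=11): x=65/24 (≈2.7083) theta=-5/24 (≈-0.2083)
After 4 (thin lens f=45): x=65/24 (≈2.7083) theta=-29/108 (≈-0.2685)
After 5 (propagate distance d=28): x=-1039/216 (≈-4.8102) theta=-29/108 (≈-0.2685)
After 6 (thin lens f=-22): x=-1039/216 (≈-4.8102) theta=-2315/4752 (≈-0.4872)
z_focus = -x_out/theta_out = -(-1039/216)/(-2315/4752) = -22858/2315 ≈ -9.8739
Rounded to 4 decimal places: z = -9.8739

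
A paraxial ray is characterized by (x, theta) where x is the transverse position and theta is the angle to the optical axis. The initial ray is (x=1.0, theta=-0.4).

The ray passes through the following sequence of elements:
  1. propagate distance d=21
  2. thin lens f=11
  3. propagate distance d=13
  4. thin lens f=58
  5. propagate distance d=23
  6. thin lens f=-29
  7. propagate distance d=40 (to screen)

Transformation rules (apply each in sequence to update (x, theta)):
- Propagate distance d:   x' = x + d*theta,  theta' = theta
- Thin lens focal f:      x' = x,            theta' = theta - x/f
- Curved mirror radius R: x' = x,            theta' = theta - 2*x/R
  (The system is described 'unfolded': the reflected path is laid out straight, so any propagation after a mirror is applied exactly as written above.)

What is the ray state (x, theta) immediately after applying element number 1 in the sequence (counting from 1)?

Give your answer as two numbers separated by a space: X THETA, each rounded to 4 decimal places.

Answer: -7.4000 -0.4000

Derivation:
Initial: x=1.0000 theta=-0.4000
After 1 (propagate distance d=21): x=-7.4000 theta=-0.4000
Rounded to 4 decimal places: x = -7.4000, theta = -0.4000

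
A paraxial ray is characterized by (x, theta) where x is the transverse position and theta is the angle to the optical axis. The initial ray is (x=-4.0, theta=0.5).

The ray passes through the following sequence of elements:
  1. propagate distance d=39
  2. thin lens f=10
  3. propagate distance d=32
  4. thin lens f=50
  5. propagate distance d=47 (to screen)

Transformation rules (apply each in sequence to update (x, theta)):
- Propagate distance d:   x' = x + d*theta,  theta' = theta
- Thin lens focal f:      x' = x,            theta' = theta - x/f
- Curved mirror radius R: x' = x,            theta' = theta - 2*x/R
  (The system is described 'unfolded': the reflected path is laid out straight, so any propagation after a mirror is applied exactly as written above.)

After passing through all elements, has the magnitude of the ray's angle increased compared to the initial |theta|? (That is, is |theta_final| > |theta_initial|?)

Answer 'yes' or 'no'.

Answer: yes

Derivation:
Initial: x=-4.0000 theta=0.5000
After 1 (propagate distance d=39): x=15.5000 theta=0.5000
After 2 (thin lens f=10): x=15.5000 theta=-1.0500
After 3 (propagate distance d=32): x=-18.1000 theta=-1.0500
After 4 (thin lens f=50): x=-18.1000 theta=-0.6880
After 5 (propagate distance d=47 (to screen)): x=-50.4360 theta=-0.6880
|theta_initial|=0.5000 |theta_final|=0.6880 -> increased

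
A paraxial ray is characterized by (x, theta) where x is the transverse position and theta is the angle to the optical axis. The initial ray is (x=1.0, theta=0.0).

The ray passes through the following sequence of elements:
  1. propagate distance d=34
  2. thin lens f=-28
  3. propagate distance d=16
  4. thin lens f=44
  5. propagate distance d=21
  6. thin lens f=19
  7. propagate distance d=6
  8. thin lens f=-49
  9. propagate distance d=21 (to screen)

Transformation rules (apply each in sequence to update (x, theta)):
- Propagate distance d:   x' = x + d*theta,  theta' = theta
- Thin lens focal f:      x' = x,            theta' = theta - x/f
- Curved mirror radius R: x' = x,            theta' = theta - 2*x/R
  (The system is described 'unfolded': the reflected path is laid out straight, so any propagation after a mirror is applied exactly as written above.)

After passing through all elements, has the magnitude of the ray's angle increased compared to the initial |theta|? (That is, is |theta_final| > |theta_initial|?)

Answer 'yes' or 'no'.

Initial: x=1.0000 theta=0.0000
After 1 (propagate distance d=34): x=1.0000 theta=0.0000
After 2 (thin lens f=-28): x=1.0000 theta=1/28 (≈0.0357)
After 3 (propagate distance d=16): x=11/7 (≈1.5714) theta=1/28 (≈0.0357)
After 4 (thin lens f=44): x=11/7 (≈1.5714) theta=0.0000
After 5 (propagate distance d=21): x=11/7 (≈1.5714) theta=0.0000
After 6 (thin lens f=19): x=11/7 (≈1.5714) theta=-11/133 (≈-0.0827)
After 7 (propagate distance d=6): x=143/133 (≈1.0752) theta=-11/133 (≈-0.0827)
After 8 (thin lens f=-49): x=143/133 (≈1.0752) theta=-396/6517 (≈-0.0608)
After 9 (propagate distance d=21 (to screen)): x=-187/931 (≈-0.2009) theta=-396/6517 (≈-0.0608)
|theta_initial|=0.0000 |theta_final|=396/6517 (≈0.0608) -> increased

Answer: yes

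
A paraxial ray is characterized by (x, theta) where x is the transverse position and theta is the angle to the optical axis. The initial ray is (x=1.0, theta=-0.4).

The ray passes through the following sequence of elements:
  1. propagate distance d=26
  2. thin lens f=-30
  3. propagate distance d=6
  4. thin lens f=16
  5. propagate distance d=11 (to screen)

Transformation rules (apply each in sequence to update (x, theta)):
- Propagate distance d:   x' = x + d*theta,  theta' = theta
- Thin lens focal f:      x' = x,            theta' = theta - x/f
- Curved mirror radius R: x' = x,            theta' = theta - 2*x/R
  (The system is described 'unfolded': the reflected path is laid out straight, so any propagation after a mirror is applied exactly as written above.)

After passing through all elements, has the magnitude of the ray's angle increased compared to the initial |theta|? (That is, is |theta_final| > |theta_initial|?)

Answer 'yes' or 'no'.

Answer: no

Derivation:
Initial: x=1.0000 theta=-0.4000
After 1 (propagate distance d=26): x=-9.4000 theta=-0.4000
After 2 (thin lens f=-30): x=-9.4000 theta=-107/150 (≈-0.7133)
After 3 (propagate distance d=6): x=-13.6800 theta=-107/150 (≈-0.7133)
After 4 (thin lens f=16): x=-13.6800 theta=17/120 (≈0.1417)
After 5 (propagate distance d=11 (to screen)): x=-7273/600 (≈-12.1217) theta=17/120 (≈0.1417)
|theta_initial|=0.4000 |theta_final|=17/120 (≈0.1417) -> not increased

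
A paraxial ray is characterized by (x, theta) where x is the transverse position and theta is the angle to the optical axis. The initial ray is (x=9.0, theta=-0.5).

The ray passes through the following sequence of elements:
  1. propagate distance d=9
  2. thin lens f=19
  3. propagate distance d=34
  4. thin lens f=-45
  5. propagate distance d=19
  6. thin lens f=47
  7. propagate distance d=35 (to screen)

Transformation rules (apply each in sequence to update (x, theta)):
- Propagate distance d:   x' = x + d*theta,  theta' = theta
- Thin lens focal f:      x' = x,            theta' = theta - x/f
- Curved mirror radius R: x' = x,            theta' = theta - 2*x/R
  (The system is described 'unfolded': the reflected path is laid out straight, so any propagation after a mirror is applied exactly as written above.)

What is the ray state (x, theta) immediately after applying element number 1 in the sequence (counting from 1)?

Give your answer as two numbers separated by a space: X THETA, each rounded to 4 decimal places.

Initial: x=9.0000 theta=-0.5000
After 1 (propagate distance d=9): x=4.5000 theta=-0.5000
Rounded to 4 decimal places: x = 4.5000, theta = -0.5000

Answer: 4.5000 -0.5000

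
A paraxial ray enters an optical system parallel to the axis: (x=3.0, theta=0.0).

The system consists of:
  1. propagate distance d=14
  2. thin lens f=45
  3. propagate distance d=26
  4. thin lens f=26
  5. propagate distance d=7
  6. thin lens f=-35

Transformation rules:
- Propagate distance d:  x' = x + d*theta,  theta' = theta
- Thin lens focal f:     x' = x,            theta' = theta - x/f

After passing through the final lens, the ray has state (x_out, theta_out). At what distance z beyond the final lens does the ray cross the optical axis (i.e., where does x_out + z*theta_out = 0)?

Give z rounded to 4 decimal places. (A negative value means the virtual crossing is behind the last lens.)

Initial: x=3.0000 theta=0.0000
After 1 (propagate distance d=14): x=3.0000 theta=0.0000
After 2 (thin lens f=45): x=3.0000 theta=-1/15 (≈-0.0667)
After 3 (propagate distance d=26): x=19/15 (≈1.2667) theta=-1/15 (≈-0.0667)
After 4 (thin lens f=26): x=19/15 (≈1.2667) theta=-3/26 (≈-0.1154)
After 5 (propagate distance d=7): x=179/390 (≈0.4590) theta=-3/26 (≈-0.1154)
After 6 (thin lens f=-35): x=179/390 (≈0.4590) theta=-698/6825 (≈-0.1023)
z_focus = -x_out/theta_out = -(179/390)/(-698/6825) = 6265/1396 ≈ 4.4878
Rounded to 4 decimal places: z = 4.4878

Answer: 4.4878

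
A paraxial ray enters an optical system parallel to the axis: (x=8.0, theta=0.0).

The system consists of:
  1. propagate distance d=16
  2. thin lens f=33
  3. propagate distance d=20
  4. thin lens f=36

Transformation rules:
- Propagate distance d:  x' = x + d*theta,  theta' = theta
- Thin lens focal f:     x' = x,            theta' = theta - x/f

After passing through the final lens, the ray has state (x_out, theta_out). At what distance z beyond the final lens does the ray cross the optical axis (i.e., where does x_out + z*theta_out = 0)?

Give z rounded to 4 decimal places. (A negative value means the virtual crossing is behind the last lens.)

Answer: 9.5510

Derivation:
Initial: x=8.0000 theta=0.0000
After 1 (propagate distance d=16): x=8.0000 theta=0.0000
After 2 (thin lens f=33): x=8.0000 theta=-8/33 (≈-0.2424)
After 3 (propagate distance d=20): x=104/33 (≈3.1515) theta=-8/33 (≈-0.2424)
After 4 (thin lens f=36): x=104/33 (≈3.1515) theta=-98/297 (≈-0.3300)
z_focus = -x_out/theta_out = -(104/33)/(-98/297) = 468/49 ≈ 9.5510
Rounded to 4 decimal places: z = 9.5510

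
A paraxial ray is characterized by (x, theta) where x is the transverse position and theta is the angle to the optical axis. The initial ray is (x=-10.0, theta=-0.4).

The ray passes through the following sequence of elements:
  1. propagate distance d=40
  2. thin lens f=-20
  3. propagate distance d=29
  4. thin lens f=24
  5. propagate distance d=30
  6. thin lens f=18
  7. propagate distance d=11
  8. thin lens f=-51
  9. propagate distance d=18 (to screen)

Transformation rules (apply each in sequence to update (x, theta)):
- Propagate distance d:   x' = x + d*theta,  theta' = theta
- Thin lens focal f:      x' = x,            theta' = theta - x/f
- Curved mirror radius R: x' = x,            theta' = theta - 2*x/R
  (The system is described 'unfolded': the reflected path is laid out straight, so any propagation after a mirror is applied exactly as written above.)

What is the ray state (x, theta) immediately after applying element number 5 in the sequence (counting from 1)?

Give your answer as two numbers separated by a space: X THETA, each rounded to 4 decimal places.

Initial: x=-10.0000 theta=-0.4000
After 1 (propagate distance d=40): x=-26.0000 theta=-0.4000
After 2 (thin lens f=-20): x=-26.0000 theta=-1.7000
After 3 (propagate distance d=29): x=-75.3000 theta=-1.7000
After 4 (thin lens f=24): x=-75.3000 theta=1.4375
After 5 (propagate distance d=30): x=-32.1750 theta=1.4375
Rounded to 4 decimal places: x = -32.1750, theta = 1.4375

Answer: -32.1750 1.4375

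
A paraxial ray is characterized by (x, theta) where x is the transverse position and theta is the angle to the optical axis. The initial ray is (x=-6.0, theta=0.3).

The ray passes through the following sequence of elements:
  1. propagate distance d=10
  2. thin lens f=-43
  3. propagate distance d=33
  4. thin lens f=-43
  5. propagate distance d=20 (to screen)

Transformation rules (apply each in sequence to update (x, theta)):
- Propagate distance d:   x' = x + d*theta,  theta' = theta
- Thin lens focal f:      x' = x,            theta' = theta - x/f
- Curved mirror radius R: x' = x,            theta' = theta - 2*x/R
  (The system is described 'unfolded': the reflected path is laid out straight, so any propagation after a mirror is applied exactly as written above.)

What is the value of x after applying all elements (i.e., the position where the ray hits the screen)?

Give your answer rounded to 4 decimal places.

Answer: 11.3408

Derivation:
Initial: x=-6.0000 theta=0.3000
After 1 (propagate distance d=10): x=-3.0000 theta=0.3000
After 2 (thin lens f=-43): x=-3.0000 theta=99/430 (≈0.2302)
After 3 (propagate distance d=33): x=1977/430 (≈4.5977) theta=99/430 (≈0.2302)
After 4 (thin lens f=-43): x=1977/430 (≈4.5977) theta=3117/9245 (≈0.3372)
After 5 (propagate distance d=20 (to screen)): x=209691/18490 (≈11.3408) theta=3117/9245 (≈0.3372)
Rounded to 4 decimal places: x = 11.3408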